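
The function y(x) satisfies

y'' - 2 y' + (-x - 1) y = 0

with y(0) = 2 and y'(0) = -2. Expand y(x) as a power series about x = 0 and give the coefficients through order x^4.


Ansatz: y(x) = sum_{n>=0} a_n x^n, so y'(x) = sum_{n>=1} n a_n x^(n-1) and y''(x) = sum_{n>=2} n(n-1) a_n x^(n-2).
Substitute into P(x) y'' + Q(x) y' + R(x) y = 0 with P(x) = 1, Q(x) = -2, R(x) = -x - 1, and match powers of x.
Initial conditions: a_0 = 2, a_1 = -2.
Setting the coefficient of each power of x to zero and solving order by order (substituting the coefficients already found):
  x^0: 2 a_2 - 2 a_1 - a_0 = 0  ->  2 a_2 = 2 a_1 + a_0 = -2  ->  a_2 = -1
  x^1: 6 a_3 - 4 a_2 - a_1 - a_0 = 0  ->  6 a_3 = 4 a_2 + a_1 + a_0 = -4  ->  a_3 = -2/3
  x^2: 12 a_4 - 6 a_3 - a_2 - a_1 = 0  ->  12 a_4 = 6 a_3 + a_2 + a_1 = -7  ->  a_4 = -7/12
Truncated series: y(x) = 2 - 2 x - x^2 - (2/3) x^3 - (7/12) x^4 + O(x^5).

a_0 = 2; a_1 = -2; a_2 = -1; a_3 = -2/3; a_4 = -7/12


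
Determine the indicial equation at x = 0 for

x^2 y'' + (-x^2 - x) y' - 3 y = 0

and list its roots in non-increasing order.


Divide by x^2 to reach normal form y'' + P_1(x) y' + P_2(x) y = 0 with P_1(x) = -1 - 1/x and P_2(x) = -3/x^2.
x = 0 is a singular point because the y'-coefficient -1 - 1/x has a pole at x = 0 and the y-coefficient -3/x^2 has a pole at x = 0.
It is a regular singular point because x P_1(x) = p(x) = -x - 1 and x^2 P_2(x) = q(x) = -3 are polynomials, hence analytic at x = 0.
p(0) = -1,  q(0) = -3.
Indicial equation: r(r-1) + p(0) r + q(0) = 0, i.e. r^2 + (p(0) - 1) r + q(0) = 0, i.e. r^2 - 2 r - 3 = 0.
Discriminant: (-2)^2 - 4(-3) = 16, so r = (2 ± 4)/2.
Solving: r_1 = 3, r_2 = -1.

indicial: r^2 - 2 r - 3 = 0; roots r_1 = 3, r_2 = -1


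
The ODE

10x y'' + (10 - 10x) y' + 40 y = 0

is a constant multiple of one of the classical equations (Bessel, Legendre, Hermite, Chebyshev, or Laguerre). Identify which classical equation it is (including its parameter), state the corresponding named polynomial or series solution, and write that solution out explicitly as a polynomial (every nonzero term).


All three coefficients share the factor 10; dividing through by 10 gives  x y'' + (1 - x) y' + 4 y = 0.
This matches the Laguerre equation x y'' + (1 - x) y' + n y = 0 with n = 4; the polynomial solution is L_4(x).
With y = sum_k a_k x^k, matching x^k gives (k+1)k a_{k+1} + (k+1) a_{k+1} - k a_k + n a_k = 0, i.e. (k+1)^2 a_{k+1} = (k - n) a_k = (k - 4) a_k. The right side vanishes at k = 4, so the series terminates at degree 4.
Standard normalization L_n(0) = 1 gives a_0 = 1. Work upward with a_{k+1} = (k - 4) a_k / (k+1)^2:
  a_1 = (0 - 4)(1) / 1^2 = -4/1 = -4
  a_2 = (1 - 4)(-4) / 2^2 = 12/4 = 3
  a_3 = (2 - 4)(3) / 3^2 = -6/9 = -2/3
  a_4 = (3 - 4)(-2/3) / 4^2 = (2/3)/16 = 1/24
Hence L_4(x) = x^4/24 - 2 x^3/3 + 3 x^2 - 4 x + 1.

L_4(x); series = x^4/24 - 2 x^3/3 + 3 x^2 - 4 x + 1


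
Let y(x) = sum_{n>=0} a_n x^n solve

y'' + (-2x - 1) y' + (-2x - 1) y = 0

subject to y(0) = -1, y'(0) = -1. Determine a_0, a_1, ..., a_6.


Ansatz: y(x) = sum_{n>=0} a_n x^n, so y'(x) = sum_{n>=1} n a_n x^(n-1) and y''(x) = sum_{n>=2} n(n-1) a_n x^(n-2).
Substitute into P(x) y'' + Q(x) y' + R(x) y = 0 with P(x) = 1, Q(x) = -2x - 1, R(x) = -2x - 1, and match powers of x.
Initial conditions: a_0 = -1, a_1 = -1.
Setting the coefficient of each power of x to zero and solving order by order (substituting the coefficients already found):
  x^0: 2 a_2 - a_1 - a_0 = 0  ->  2 a_2 = a_1 + a_0 = -2  ->  a_2 = -1
  x^1: 6 a_3 - 2 a_2 - 3 a_1 - 2 a_0 = 0  ->  6 a_3 = 2 a_2 + 3 a_1 + 2 a_0 = -7  ->  a_3 = -7/6
  x^2: 12 a_4 - 3 a_3 - 5 a_2 - 2 a_1 = 0  ->  12 a_4 = 3 a_3 + 5 a_2 + 2 a_1 = -21/2  ->  a_4 = -7/8
  x^3: 20 a_5 - 4 a_4 - 7 a_3 - 2 a_2 = 0  ->  20 a_5 = 4 a_4 + 7 a_3 + 2 a_2 = -41/3  ->  a_5 = -41/60
  x^4: 30 a_6 - 5 a_5 - 9 a_4 - 2 a_3 = 0  ->  30 a_6 = 5 a_5 + 9 a_4 + 2 a_3 = -109/8  ->  a_6 = -109/240
Truncated series: y(x) = -1 - x - x^2 - (7/6) x^3 - (7/8) x^4 - (41/60) x^5 - (109/240) x^6 + O(x^7).

a_0 = -1; a_1 = -1; a_2 = -1; a_3 = -7/6; a_4 = -7/8; a_5 = -41/60; a_6 = -109/240


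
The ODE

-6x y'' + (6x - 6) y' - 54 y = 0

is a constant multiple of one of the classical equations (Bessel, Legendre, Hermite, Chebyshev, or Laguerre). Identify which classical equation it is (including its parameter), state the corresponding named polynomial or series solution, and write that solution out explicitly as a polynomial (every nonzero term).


All three coefficients share the factor -6; dividing through by -6 gives  x y'' + (1 - x) y' + 9 y = 0.
This matches the Laguerre equation x y'' + (1 - x) y' + n y = 0 with n = 9; the polynomial solution is L_9(x).
With y = sum_k a_k x^k, matching x^k gives (k+1)k a_{k+1} + (k+1) a_{k+1} - k a_k + n a_k = 0, i.e. (k+1)^2 a_{k+1} = (k - n) a_k = (k - 9) a_k. The right side vanishes at k = 9, so the series terminates at degree 9.
Standard normalization L_n(0) = 1 gives a_0 = 1. Work upward with a_{k+1} = (k - 9) a_k / (k+1)^2:
  a_1 = (0 - 9)(1) / 1^2 = -9/1 = -9
  a_2 = (1 - 9)(-9) / 2^2 = 72/4 = 18
  a_3 = (2 - 9)(18) / 3^2 = -126/9 = -14
  a_4 = (3 - 9)(-14) / 4^2 = 84/16 = 21/4
  a_5 = (4 - 9)(21/4) / 5^2 = (-105/4)/25 = -21/20
  a_6 = (5 - 9)(-21/20) / 6^2 = (21/5)/36 = 7/60
  a_7 = (6 - 9)(7/60) / 7^2 = (-7/20)/49 = -1/140
  a_8 = (7 - 9)(-1/140) / 8^2 = (1/70)/64 = 1/4480
  a_9 = (8 - 9)(1/4480) / 9^2 = (-1/4480)/81 = -1/362880
Hence L_9(x) = -x^9/362880 + x^8/4480 - x^7/140 + 7 x^6/60 - 21 x^5/20 + 21 x^4/4 - 14 x^3 + 18 x^2 - 9 x + 1.

L_9(x); series = -x^9/362880 + x^8/4480 - x^7/140 + 7 x^6/60 - 21 x^5/20 + 21 x^4/4 - 14 x^3 + 18 x^2 - 9 x + 1


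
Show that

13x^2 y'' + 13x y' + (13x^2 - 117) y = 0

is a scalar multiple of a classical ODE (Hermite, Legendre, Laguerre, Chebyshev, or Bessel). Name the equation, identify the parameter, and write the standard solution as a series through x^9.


All three coefficients share the factor 13; dividing through by 13 gives  x^2 y'' + x y' + (x^2 - 9) y = 0.
This matches the Bessel equation x^2 y'' + x y' + (x^2 - nu^2) y = 0 with nu^2 = 9, so nu = 3; the solution bounded at x = 0 is J_3(x).
Frobenius at x = 0: indicial roots ±nu; for r = nu the recurrence k(k + 2nu) c_k = -c_{k-2} gives the standard series J_nu(x) = sum_{k>=0} (-1)^k / (k! (k+nu)!) (x/2)^(2k+nu). Evaluate the first 4 terms:
  k = 0: (-1)^0 / (0! * 3! * 2^3) x^3 = 1/(1*6*8) x^3 = (1/48) x^3
  k = 1: (-1)^1 / (1! * 4! * 2^5) x^5 = -1/(1*24*32) x^5 = (-1/768) x^5
  k = 2: (-1)^2 / (2! * 5! * 2^7) x^7 = 1/(2*120*128) x^7 = (1/30720) x^7
  k = 3: (-1)^3 / (3! * 6! * 2^9) x^9 = -1/(6*720*512) x^9 = (-1/2211840) x^9
Hence J_3(x) = -x^9/2211840 + x^7/30720 - x^5/768 + x^3/48 + ....

J_3(x); series = -x^9/2211840 + x^7/30720 - x^5/768 + x^3/48


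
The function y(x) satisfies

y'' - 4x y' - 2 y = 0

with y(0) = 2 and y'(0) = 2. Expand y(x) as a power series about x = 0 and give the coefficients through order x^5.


Ansatz: y(x) = sum_{n>=0} a_n x^n, so y'(x) = sum_{n>=1} n a_n x^(n-1) and y''(x) = sum_{n>=2} n(n-1) a_n x^(n-2).
Substitute into P(x) y'' + Q(x) y' + R(x) y = 0 with P(x) = 1, Q(x) = -4x, R(x) = -2, and match powers of x.
Initial conditions: a_0 = 2, a_1 = 2.
Setting the coefficient of each power of x to zero and solving order by order (substituting the coefficients already found):
  x^0: 2 a_2 - 2 a_0 = 0  ->  2 a_2 = 2 a_0 = 4  ->  a_2 = 2
  x^1: 6 a_3 - 6 a_1 = 0  ->  6 a_3 = 6 a_1 = 12  ->  a_3 = 2
  x^2: 12 a_4 - 10 a_2 = 0  ->  12 a_4 = 10 a_2 = 20  ->  a_4 = 5/3
  x^3: 20 a_5 - 14 a_3 = 0  ->  20 a_5 = 14 a_3 = 28  ->  a_5 = 7/5
Truncated series: y(x) = 2 + 2 x + 2 x^2 + 2 x^3 + (5/3) x^4 + (7/5) x^5 + O(x^6).

a_0 = 2; a_1 = 2; a_2 = 2; a_3 = 2; a_4 = 5/3; a_5 = 7/5


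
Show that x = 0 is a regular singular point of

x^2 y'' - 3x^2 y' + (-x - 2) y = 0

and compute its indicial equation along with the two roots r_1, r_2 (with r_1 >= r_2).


Divide by x^2 to reach normal form y'' + P_1(x) y' + P_2(x) y = 0 with P_1(x) = -3 and P_2(x) = -1/x - 2/x^2.
x = 0 is a singular point because the y-coefficient -1/x - 2/x^2 has a pole at x = 0.
It is a regular singular point because x P_1(x) = p(x) = -3x and x^2 P_2(x) = q(x) = -x - 2 are polynomials, hence analytic at x = 0.
p(0) = 0,  q(0) = -2.
Indicial equation: r(r-1) + p(0) r + q(0) = 0, i.e. r^2 + (p(0) - 1) r + q(0) = 0, i.e. r^2 - 1 r - 2 = 0.
Discriminant: (-1)^2 - 4(-2) = 9, so r = (1 ± 3)/2.
Solving: r_1 = 2, r_2 = -1.

indicial: r^2 - 1 r - 2 = 0; roots r_1 = 2, r_2 = -1


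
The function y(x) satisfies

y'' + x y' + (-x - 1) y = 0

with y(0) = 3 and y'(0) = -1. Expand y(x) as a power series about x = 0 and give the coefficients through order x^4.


Ansatz: y(x) = sum_{n>=0} a_n x^n, so y'(x) = sum_{n>=1} n a_n x^(n-1) and y''(x) = sum_{n>=2} n(n-1) a_n x^(n-2).
Substitute into P(x) y'' + Q(x) y' + R(x) y = 0 with P(x) = 1, Q(x) = x, R(x) = -x - 1, and match powers of x.
Initial conditions: a_0 = 3, a_1 = -1.
Setting the coefficient of each power of x to zero and solving order by order (substituting the coefficients already found):
  x^0: 2 a_2 - a_0 = 0  ->  2 a_2 = a_0 = 3  ->  a_2 = 3/2
  x^1: 6 a_3 - a_0 = 0  ->  6 a_3 = a_0 = 3  ->  a_3 = 1/2
  x^2: 12 a_4 + a_2 - a_1 = 0  ->  12 a_4 = -a_2 + a_1 = -5/2  ->  a_4 = -5/24
Truncated series: y(x) = 3 - x + (3/2) x^2 + (1/2) x^3 - (5/24) x^4 + O(x^5).

a_0 = 3; a_1 = -1; a_2 = 3/2; a_3 = 1/2; a_4 = -5/24


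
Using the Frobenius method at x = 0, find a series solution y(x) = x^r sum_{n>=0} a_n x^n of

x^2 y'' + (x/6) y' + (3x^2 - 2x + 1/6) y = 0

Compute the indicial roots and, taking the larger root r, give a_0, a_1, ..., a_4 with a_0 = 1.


Write in Frobenius form y'' + (p(x)/x) y' + (q(x)/x^2) y = 0:
  p(x) = 1/6,  q(x) = 3x^2 - 2x + 1/6.
Indicial equation: r(r-1) + (1/6) r + (1/6) = 0 -> roots r_1 = 1/2, r_2 = 1/3.
Take r = r_1 = 1/2. Let y(x) = x^r sum_{n>=0} a_n x^n with a_0 = 1.
Substitute y = x^r sum a_n x^n and match x^{r+n}. The recurrence is
  D(n) a_n - 2 a_{n-1} + 3 a_{n-2} = 0,  where D(n) = (r+n)(r+n-1) + (1/6)(r+n) + (1/6).
  a_n = [2 a_{n-1} - 3 a_{n-2}] / D(n).
Since the indicial polynomial factors as (r - r_1)(r - r_2), D(n) = (r_1 + n - r_1)(r_1 + n - r_2) = n(n + 1/6).
Evaluating step by step (a_0 = 1):
  n = 1: D(1) = 1(1 + 1/6) = 7/6; numerator = 2(1) = 2; a_1 = (2)/(7/6) = 12/7
  n = 2: D(2) = 2(2 + 1/6) = 13/3; numerator = 2(12/7) - 3(1) = 3/7; a_2 = (3/7)/(13/3) = 9/91
  n = 3: D(3) = 3(3 + 1/6) = 19/2; numerator = 2(9/91) - 3(12/7) = -450/91; a_3 = (-450/91)/(19/2) = -900/1729
  n = 4: D(4) = 4(4 + 1/6) = 50/3; numerator = 2(-900/1729) - 3(9/91) = -2313/1729; a_4 = (-2313/1729)/(50/3) = -6939/86450

r = 1/2; a_0 = 1; a_1 = 12/7; a_2 = 9/91; a_3 = -900/1729; a_4 = -6939/86450


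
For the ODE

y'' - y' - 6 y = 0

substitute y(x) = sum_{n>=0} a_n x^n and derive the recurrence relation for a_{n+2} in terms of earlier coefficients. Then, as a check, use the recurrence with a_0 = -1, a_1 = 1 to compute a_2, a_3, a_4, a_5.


Substitute y = sum_n a_n x^n.
y''(x) has coefficient (n+2)(n+1) a_{n+2} at x^n;
-y'(x) has coefficient -(n+1) a_{n+1} at x^n;
-6 y(x) has coefficient -6 a_n at x^n.
Matching x^n: (n+2)(n+1) a_{n+2} - (n+1) a_{n+1} - 6 a_n = 0.
Thus a_{n+2} = [(n+1) a_{n+1} + 6 a_n] / ((n+1)(n+2)).

Check with a_0 = -1, a_1 = 1 (apply the recurrence for n = 0, 1, 2, 3): a_0 = -1, a_1 = 1, a_2 = -5/2, a_3 = 1/6, a_4 = -29/24, a_5 = -23/120.

a_(n+2) = [(n+1) a_(n+1) + 6 a_n] / ((n+1)(n+2)); check: a_0 = -1, a_1 = 1, a_2 = -5/2, a_3 = 1/6, a_4 = -29/24, a_5 = -23/120


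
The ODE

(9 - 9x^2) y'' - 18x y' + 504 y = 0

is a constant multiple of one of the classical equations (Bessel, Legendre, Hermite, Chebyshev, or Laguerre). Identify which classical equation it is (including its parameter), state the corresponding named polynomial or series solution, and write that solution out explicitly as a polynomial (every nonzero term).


All three coefficients share the factor 9; dividing through by 9 gives  (1 - x^2) y'' - 2x y' + 56 y = 0.
This matches the Legendre equation (1 - x^2) y'' - 2x y' + n(n+1) y = 0 (note the -2x y' term) with n(n+1) = 56, so n = 7; the polynomial solution is P_7(x).
With y = sum_k a_k x^k, matching x^k gives (k+2)(k+1) a_{k+2} = [k(k+1) - n(n+1)] a_k = (k - 7)(k + 8) a_k. The right side vanishes at k = 7, so the series with the parity of 7 terminates at degree 7.
Standard normalization (P_n(1) = 1): leading coefficient (2n)!/(2^n (n!)^2) = 87178291200/(128*25401600) = 429/16, so a_7 = 429/16. Work downward with a_k = (k+1)(k+2) a_{k+2} / ((k - 7)(k + 8)):
  a_5 = (6)(7)(429/16) / ((5 - 7)(5 + 8)) = (9009/8)/(-26) = -693/16
  a_3 = (4)(5)(-693/16) / ((3 - 7)(3 + 8)) = (-3465/4)/(-44) = 315/16
  a_1 = (2)(3)(315/16) / ((1 - 7)(1 + 8)) = (945/8)/(-54) = -35/16
Hence P_7(x) = 429 x^7/16 - 693 x^5/16 + 315 x^3/16 - 35 x/16.

P_7(x); series = 429 x^7/16 - 693 x^5/16 + 315 x^3/16 - 35 x/16


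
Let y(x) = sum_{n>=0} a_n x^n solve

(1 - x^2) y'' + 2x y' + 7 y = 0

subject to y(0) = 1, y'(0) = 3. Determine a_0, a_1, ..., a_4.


Ansatz: y(x) = sum_{n>=0} a_n x^n, so y'(x) = sum_{n>=1} n a_n x^(n-1) and y''(x) = sum_{n>=2} n(n-1) a_n x^(n-2).
Substitute into P(x) y'' + Q(x) y' + R(x) y = 0 with P(x) = 1 - x^2, Q(x) = 2x, R(x) = 7, and match powers of x.
Initial conditions: a_0 = 1, a_1 = 3.
Setting the coefficient of each power of x to zero and solving order by order (substituting the coefficients already found):
  x^0: 2 a_2 + 7 a_0 = 0  ->  2 a_2 = -7 a_0 = -7  ->  a_2 = -7/2
  x^1: 6 a_3 + 9 a_1 = 0  ->  6 a_3 = -9 a_1 = -27  ->  a_3 = -9/2
  x^2: 12 a_4 + 9 a_2 = 0  ->  12 a_4 = -9 a_2 = 63/2  ->  a_4 = 21/8
Truncated series: y(x) = 1 + 3 x - (7/2) x^2 - (9/2) x^3 + (21/8) x^4 + O(x^5).

a_0 = 1; a_1 = 3; a_2 = -7/2; a_3 = -9/2; a_4 = 21/8


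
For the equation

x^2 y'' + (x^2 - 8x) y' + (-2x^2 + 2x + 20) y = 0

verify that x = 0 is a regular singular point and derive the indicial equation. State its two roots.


Divide by x^2 to reach normal form y'' + P_1(x) y' + P_2(x) y = 0 with P_1(x) = 1 - 8/x and P_2(x) = -2 + 2/x + 20/x^2.
x = 0 is a singular point because the y'-coefficient 1 - 8/x has a pole at x = 0 and the y-coefficient -2 + 2/x + 20/x^2 has a pole at x = 0.
It is a regular singular point because x P_1(x) = p(x) = x - 8 and x^2 P_2(x) = q(x) = -2x^2 + 2x + 20 are polynomials, hence analytic at x = 0.
p(0) = -8,  q(0) = 20.
Indicial equation: r(r-1) + p(0) r + q(0) = 0, i.e. r^2 + (p(0) - 1) r + q(0) = 0, i.e. r^2 - 9 r + 20 = 0.
Discriminant: (-9)^2 - 4(20) = 1, so r = (9 ± 1)/2.
Solving: r_1 = 5, r_2 = 4.

indicial: r^2 - 9 r + 20 = 0; roots r_1 = 5, r_2 = 4


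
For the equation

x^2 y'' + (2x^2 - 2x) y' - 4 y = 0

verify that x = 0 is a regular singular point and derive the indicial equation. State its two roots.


Divide by x^2 to reach normal form y'' + P_1(x) y' + P_2(x) y = 0 with P_1(x) = 2 - 2/x and P_2(x) = -4/x^2.
x = 0 is a singular point because the y'-coefficient 2 - 2/x has a pole at x = 0 and the y-coefficient -4/x^2 has a pole at x = 0.
It is a regular singular point because x P_1(x) = p(x) = 2x - 2 and x^2 P_2(x) = q(x) = -4 are polynomials, hence analytic at x = 0.
p(0) = -2,  q(0) = -4.
Indicial equation: r(r-1) + p(0) r + q(0) = 0, i.e. r^2 + (p(0) - 1) r + q(0) = 0, i.e. r^2 - 3 r - 4 = 0.
Discriminant: (-3)^2 - 4(-4) = 25, so r = (3 ± 5)/2.
Solving: r_1 = 4, r_2 = -1.

indicial: r^2 - 3 r - 4 = 0; roots r_1 = 4, r_2 = -1


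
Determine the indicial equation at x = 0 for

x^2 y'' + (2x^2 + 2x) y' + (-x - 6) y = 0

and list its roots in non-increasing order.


Divide by x^2 to reach normal form y'' + P_1(x) y' + P_2(x) y = 0 with P_1(x) = 2 + 2/x and P_2(x) = -1/x - 6/x^2.
x = 0 is a singular point because the y'-coefficient 2 + 2/x has a pole at x = 0 and the y-coefficient -1/x - 6/x^2 has a pole at x = 0.
It is a regular singular point because x P_1(x) = p(x) = 2x + 2 and x^2 P_2(x) = q(x) = -x - 6 are polynomials, hence analytic at x = 0.
p(0) = 2,  q(0) = -6.
Indicial equation: r(r-1) + p(0) r + q(0) = 0, i.e. r^2 + (p(0) - 1) r + q(0) = 0, i.e. r^2 + 1 r - 6 = 0.
Discriminant: (1)^2 - 4(-6) = 25, so r = (-1 ± 5)/2.
Solving: r_1 = 2, r_2 = -3.

indicial: r^2 + 1 r - 6 = 0; roots r_1 = 2, r_2 = -3


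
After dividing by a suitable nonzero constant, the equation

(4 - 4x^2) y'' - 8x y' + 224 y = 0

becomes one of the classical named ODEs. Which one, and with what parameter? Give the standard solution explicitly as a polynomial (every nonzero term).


All three coefficients share the factor 4; dividing through by 4 gives  (1 - x^2) y'' - 2x y' + 56 y = 0.
This matches the Legendre equation (1 - x^2) y'' - 2x y' + n(n+1) y = 0 (note the -2x y' term) with n(n+1) = 56, so n = 7; the polynomial solution is P_7(x).
With y = sum_k a_k x^k, matching x^k gives (k+2)(k+1) a_{k+2} = [k(k+1) - n(n+1)] a_k = (k - 7)(k + 8) a_k. The right side vanishes at k = 7, so the series with the parity of 7 terminates at degree 7.
Standard normalization (P_n(1) = 1): leading coefficient (2n)!/(2^n (n!)^2) = 87178291200/(128*25401600) = 429/16, so a_7 = 429/16. Work downward with a_k = (k+1)(k+2) a_{k+2} / ((k - 7)(k + 8)):
  a_5 = (6)(7)(429/16) / ((5 - 7)(5 + 8)) = (9009/8)/(-26) = -693/16
  a_3 = (4)(5)(-693/16) / ((3 - 7)(3 + 8)) = (-3465/4)/(-44) = 315/16
  a_1 = (2)(3)(315/16) / ((1 - 7)(1 + 8)) = (945/8)/(-54) = -35/16
Hence P_7(x) = 429 x^7/16 - 693 x^5/16 + 315 x^3/16 - 35 x/16.

P_7(x); series = 429 x^7/16 - 693 x^5/16 + 315 x^3/16 - 35 x/16


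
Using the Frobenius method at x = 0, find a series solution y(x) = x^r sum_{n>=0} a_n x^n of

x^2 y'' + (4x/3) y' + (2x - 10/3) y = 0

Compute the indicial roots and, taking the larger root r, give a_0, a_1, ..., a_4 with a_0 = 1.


Write in Frobenius form y'' + (p(x)/x) y' + (q(x)/x^2) y = 0:
  p(x) = 4/3,  q(x) = 2x - 10/3.
Indicial equation: r(r-1) + (4/3) r + (-10/3) = 0 -> roots r_1 = 5/3, r_2 = -2.
Take r = r_1 = 5/3. Let y(x) = x^r sum_{n>=0} a_n x^n with a_0 = 1.
Substitute y = x^r sum a_n x^n and match x^{r+n}. The recurrence is
  D(n) a_n + 2 a_{n-1} = 0,  where D(n) = (r+n)(r+n-1) + (4/3)(r+n) + (-10/3).
  a_n = -2 / D(n) * a_{n-1}.
Since the indicial polynomial factors as (r - r_1)(r - r_2), D(n) = (r_1 + n - r_1)(r_1 + n - r_2) = n(n + 11/3).
Evaluating step by step (a_0 = 1):
  n = 1: D(1) = 1(1 + 11/3) = 14/3; numerator = -2(1) = -2; a_1 = (-2)/(14/3) = -3/7
  n = 2: D(2) = 2(2 + 11/3) = 34/3; numerator = -2(-3/7) = 6/7; a_2 = (6/7)/(34/3) = 9/119
  n = 3: D(3) = 3(3 + 11/3) = 20; numerator = -2(9/119) = -18/119; a_3 = (-18/119)/(20) = -9/1190
  n = 4: D(4) = 4(4 + 11/3) = 92/3; numerator = -2(-9/1190) = 9/595; a_4 = (9/595)/(92/3) = 27/54740

r = 5/3; a_0 = 1; a_1 = -3/7; a_2 = 9/119; a_3 = -9/1190; a_4 = 27/54740


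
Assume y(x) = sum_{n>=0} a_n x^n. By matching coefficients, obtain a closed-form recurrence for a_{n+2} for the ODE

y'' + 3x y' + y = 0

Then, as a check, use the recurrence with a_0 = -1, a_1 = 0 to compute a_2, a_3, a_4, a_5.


Substitute y = sum_n a_n x^n.
y''(x) has coefficient (n+2)(n+1) a_{n+2} at x^n;
3 x y'(x) has coefficient 3 n a_n at x^n (shift);
y(x) has coefficient 1 a_n at x^n.
Matching x^n: (n+2)(n+1) a_{n+2} + (3n + 1) a_n = 0.
Thus a_{n+2} = (-3n - 1) / ((n+1)(n+2)) * a_n.

Check with a_0 = -1, a_1 = 0 (apply the recurrence for n = 0, 1, 2, 3): a_0 = -1, a_1 = 0, a_2 = 1/2, a_3 = 0, a_4 = -7/24, a_5 = 0.

a_(n+2) = (-3n - 1) / ((n+1)(n+2)) * a_n; check: a_0 = -1, a_1 = 0, a_2 = 1/2, a_3 = 0, a_4 = -7/24, a_5 = 0


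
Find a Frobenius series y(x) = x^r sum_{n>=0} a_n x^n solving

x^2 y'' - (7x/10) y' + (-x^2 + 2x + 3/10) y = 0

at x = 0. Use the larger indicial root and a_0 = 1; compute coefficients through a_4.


Write in Frobenius form y'' + (p(x)/x) y' + (q(x)/x^2) y = 0:
  p(x) = -7/10,  q(x) = -x^2 + 2x + 3/10.
Indicial equation: r(r-1) + (-7/10) r + (3/10) = 0 -> roots r_1 = 3/2, r_2 = 1/5.
Take r = r_1 = 3/2. Let y(x) = x^r sum_{n>=0} a_n x^n with a_0 = 1.
Substitute y = x^r sum a_n x^n and match x^{r+n}. The recurrence is
  D(n) a_n + 2 a_{n-1} - 1 a_{n-2} = 0,  where D(n) = (r+n)(r+n-1) + (-7/10)(r+n) + (3/10).
  a_n = [-2 a_{n-1} + 1 a_{n-2}] / D(n).
Since the indicial polynomial factors as (r - r_1)(r - r_2), D(n) = (r_1 + n - r_1)(r_1 + n - r_2) = n(n + 13/10).
Evaluating step by step (a_0 = 1):
  n = 1: D(1) = 1(1 + 13/10) = 23/10; numerator = -2(1) = -2; a_1 = (-2)/(23/10) = -20/23
  n = 2: D(2) = 2(2 + 13/10) = 33/5; numerator = -2(-20/23) + 1(1) = 63/23; a_2 = (63/23)/(33/5) = 105/253
  n = 3: D(3) = 3(3 + 13/10) = 129/10; numerator = -2(105/253) + 1(-20/23) = -430/253; a_3 = (-430/253)/(129/10) = -100/759
  n = 4: D(4) = 4(4 + 13/10) = 106/5; numerator = -2(-100/759) + 1(105/253) = 515/759; a_4 = (515/759)/(106/5) = 2575/80454

r = 3/2; a_0 = 1; a_1 = -20/23; a_2 = 105/253; a_3 = -100/759; a_4 = 2575/80454


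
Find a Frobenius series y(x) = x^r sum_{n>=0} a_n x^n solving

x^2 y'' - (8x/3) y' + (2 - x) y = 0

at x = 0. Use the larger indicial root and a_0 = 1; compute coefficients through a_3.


Write in Frobenius form y'' + (p(x)/x) y' + (q(x)/x^2) y = 0:
  p(x) = -8/3,  q(x) = 2 - x.
Indicial equation: r(r-1) + (-8/3) r + (2) = 0 -> roots r_1 = 3, r_2 = 2/3.
Take r = r_1 = 3. Let y(x) = x^r sum_{n>=0} a_n x^n with a_0 = 1.
Substitute y = x^r sum a_n x^n and match x^{r+n}. The recurrence is
  D(n) a_n - 1 a_{n-1} = 0,  where D(n) = (r+n)(r+n-1) + (-8/3)(r+n) + (2).
  a_n = 1 / D(n) * a_{n-1}.
Since the indicial polynomial factors as (r - r_1)(r - r_2), D(n) = (r_1 + n - r_1)(r_1 + n - r_2) = n(n + 7/3).
Evaluating step by step (a_0 = 1):
  n = 1: D(1) = 1(1 + 7/3) = 10/3; numerator = 1(1) = 1; a_1 = (1)/(10/3) = 3/10
  n = 2: D(2) = 2(2 + 7/3) = 26/3; numerator = 1(3/10) = 3/10; a_2 = (3/10)/(26/3) = 9/260
  n = 3: D(3) = 3(3 + 7/3) = 16; numerator = 1(9/260) = 9/260; a_3 = (9/260)/(16) = 9/4160

r = 3; a_0 = 1; a_1 = 3/10; a_2 = 9/260; a_3 = 9/4160


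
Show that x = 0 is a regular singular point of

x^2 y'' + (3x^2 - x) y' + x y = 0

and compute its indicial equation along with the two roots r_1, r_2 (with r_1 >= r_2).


Divide by x^2 to reach normal form y'' + P_1(x) y' + P_2(x) y = 0 with P_1(x) = 3 - 1/x and P_2(x) = 1/x.
x = 0 is a singular point because the y'-coefficient 3 - 1/x has a pole at x = 0 and the y-coefficient 1/x has a pole at x = 0.
It is a regular singular point because x P_1(x) = p(x) = 3x - 1 and x^2 P_2(x) = q(x) = x are polynomials, hence analytic at x = 0.
p(0) = -1,  q(0) = 0.
Indicial equation: r(r-1) + p(0) r + q(0) = 0, i.e. r^2 + (p(0) - 1) r + q(0) = 0, i.e. r^2 - 2 r = 0.
Discriminant: (-2)^2 - 4(0) = 4, so r = (2 ± 2)/2.
Solving: r_1 = 2, r_2 = 0.

indicial: r^2 - 2 r = 0; roots r_1 = 2, r_2 = 0


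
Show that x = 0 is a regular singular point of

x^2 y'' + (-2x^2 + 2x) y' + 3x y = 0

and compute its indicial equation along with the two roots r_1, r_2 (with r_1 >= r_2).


Divide by x^2 to reach normal form y'' + P_1(x) y' + P_2(x) y = 0 with P_1(x) = -2 + 2/x and P_2(x) = 3/x.
x = 0 is a singular point because the y'-coefficient -2 + 2/x has a pole at x = 0 and the y-coefficient 3/x has a pole at x = 0.
It is a regular singular point because x P_1(x) = p(x) = 2 - 2x and x^2 P_2(x) = q(x) = 3x are polynomials, hence analytic at x = 0.
p(0) = 2,  q(0) = 0.
Indicial equation: r(r-1) + p(0) r + q(0) = 0, i.e. r^2 + (p(0) - 1) r + q(0) = 0, i.e. r^2 + 1 r = 0.
Discriminant: (1)^2 - 4(0) = 1, so r = (-1 ± 1)/2.
Solving: r_1 = 0, r_2 = -1.

indicial: r^2 + 1 r = 0; roots r_1 = 0, r_2 = -1


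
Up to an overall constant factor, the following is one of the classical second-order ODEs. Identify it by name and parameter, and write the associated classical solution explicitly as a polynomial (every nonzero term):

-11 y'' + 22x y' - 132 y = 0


All three coefficients share the factor -11; dividing through by -11 gives  y'' - 2x y' + 12 y = 0.
This matches the Hermite equation y'' - 2x y' + 2n y = 0 with 2n = 12, so n = 6; the polynomial solution is H_6(x).
With y = sum_k a_k x^k, matching x^k gives (k+2)(k+1) a_{k+2} = 2(k - n) a_k = 2(k - 6) a_k. The right side vanishes at k = 6, so the series with the parity of 6 terminates at degree 6.
Standard normalization: leading coefficient of H_n is 2^n, so a_6 = 2^6 = 64. Work downward with a_k = (k+1)(k+2) a_{k+2} / (2(k - n)):
  a_4 = (5)(6)(64) / (2(4 - 6)) = 1920/(-4) = -480
  a_2 = (3)(4)(-480) / (2(2 - 6)) = -5760/(-8) = 720
  a_0 = (1)(2)(720) / (2(0 - 6)) = 1440/(-12) = -120
Hence H_6(x) = 64 x^6 - 480 x^4 + 720 x^2 - 120.

H_6(x); series = 64 x^6 - 480 x^4 + 720 x^2 - 120


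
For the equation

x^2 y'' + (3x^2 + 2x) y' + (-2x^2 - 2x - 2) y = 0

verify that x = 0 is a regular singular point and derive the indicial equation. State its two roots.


Divide by x^2 to reach normal form y'' + P_1(x) y' + P_2(x) y = 0 with P_1(x) = 3 + 2/x and P_2(x) = -2 - 2/x - 2/x^2.
x = 0 is a singular point because the y'-coefficient 3 + 2/x has a pole at x = 0 and the y-coefficient -2 - 2/x - 2/x^2 has a pole at x = 0.
It is a regular singular point because x P_1(x) = p(x) = 3x + 2 and x^2 P_2(x) = q(x) = -2x^2 - 2x - 2 are polynomials, hence analytic at x = 0.
p(0) = 2,  q(0) = -2.
Indicial equation: r(r-1) + p(0) r + q(0) = 0, i.e. r^2 + (p(0) - 1) r + q(0) = 0, i.e. r^2 + 1 r - 2 = 0.
Discriminant: (1)^2 - 4(-2) = 9, so r = (-1 ± 3)/2.
Solving: r_1 = 1, r_2 = -2.

indicial: r^2 + 1 r - 2 = 0; roots r_1 = 1, r_2 = -2


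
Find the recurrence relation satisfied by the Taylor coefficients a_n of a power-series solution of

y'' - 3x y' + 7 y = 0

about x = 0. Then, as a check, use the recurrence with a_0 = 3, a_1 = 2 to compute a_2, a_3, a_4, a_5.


Substitute y = sum_n a_n x^n.
y''(x) has coefficient (n+2)(n+1) a_{n+2} at x^n;
-3 x y'(x) has coefficient -3 n a_n at x^n (shift);
7 y(x) has coefficient 7 a_n at x^n.
Matching x^n: (n+2)(n+1) a_{n+2} + (-3n + 7) a_n = 0.
Thus a_{n+2} = (3n - 7) / ((n+1)(n+2)) * a_n.

Check with a_0 = 3, a_1 = 2 (apply the recurrence for n = 0, 1, 2, 3): a_0 = 3, a_1 = 2, a_2 = -21/2, a_3 = -4/3, a_4 = 7/8, a_5 = -2/15.

a_(n+2) = (3n - 7) / ((n+1)(n+2)) * a_n; check: a_0 = 3, a_1 = 2, a_2 = -21/2, a_3 = -4/3, a_4 = 7/8, a_5 = -2/15


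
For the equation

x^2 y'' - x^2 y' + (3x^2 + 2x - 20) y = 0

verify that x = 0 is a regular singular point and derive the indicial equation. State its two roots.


Divide by x^2 to reach normal form y'' + P_1(x) y' + P_2(x) y = 0 with P_1(x) = -1 and P_2(x) = 3 + 2/x - 20/x^2.
x = 0 is a singular point because the y-coefficient 3 + 2/x - 20/x^2 has a pole at x = 0.
It is a regular singular point because x P_1(x) = p(x) = -x and x^2 P_2(x) = q(x) = 3x^2 + 2x - 20 are polynomials, hence analytic at x = 0.
p(0) = 0,  q(0) = -20.
Indicial equation: r(r-1) + p(0) r + q(0) = 0, i.e. r^2 + (p(0) - 1) r + q(0) = 0, i.e. r^2 - 1 r - 20 = 0.
Discriminant: (-1)^2 - 4(-20) = 81, so r = (1 ± 9)/2.
Solving: r_1 = 5, r_2 = -4.

indicial: r^2 - 1 r - 20 = 0; roots r_1 = 5, r_2 = -4


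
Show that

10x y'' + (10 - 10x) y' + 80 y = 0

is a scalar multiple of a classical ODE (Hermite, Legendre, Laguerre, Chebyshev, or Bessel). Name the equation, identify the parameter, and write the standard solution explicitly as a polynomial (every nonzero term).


All three coefficients share the factor 10; dividing through by 10 gives  x y'' + (1 - x) y' + 8 y = 0.
This matches the Laguerre equation x y'' + (1 - x) y' + n y = 0 with n = 8; the polynomial solution is L_8(x).
With y = sum_k a_k x^k, matching x^k gives (k+1)k a_{k+1} + (k+1) a_{k+1} - k a_k + n a_k = 0, i.e. (k+1)^2 a_{k+1} = (k - n) a_k = (k - 8) a_k. The right side vanishes at k = 8, so the series terminates at degree 8.
Standard normalization L_n(0) = 1 gives a_0 = 1. Work upward with a_{k+1} = (k - 8) a_k / (k+1)^2:
  a_1 = (0 - 8)(1) / 1^2 = -8/1 = -8
  a_2 = (1 - 8)(-8) / 2^2 = 56/4 = 14
  a_3 = (2 - 8)(14) / 3^2 = -84/9 = -28/3
  a_4 = (3 - 8)(-28/3) / 4^2 = (140/3)/16 = 35/12
  a_5 = (4 - 8)(35/12) / 5^2 = (-35/3)/25 = -7/15
  a_6 = (5 - 8)(-7/15) / 6^2 = (7/5)/36 = 7/180
  a_7 = (6 - 8)(7/180) / 7^2 = (-7/90)/49 = -1/630
  a_8 = (7 - 8)(-1/630) / 8^2 = (1/630)/64 = 1/40320
Hence L_8(x) = x^8/40320 - x^7/630 + 7 x^6/180 - 7 x^5/15 + 35 x^4/12 - 28 x^3/3 + 14 x^2 - 8 x + 1.

L_8(x); series = x^8/40320 - x^7/630 + 7 x^6/180 - 7 x^5/15 + 35 x^4/12 - 28 x^3/3 + 14 x^2 - 8 x + 1


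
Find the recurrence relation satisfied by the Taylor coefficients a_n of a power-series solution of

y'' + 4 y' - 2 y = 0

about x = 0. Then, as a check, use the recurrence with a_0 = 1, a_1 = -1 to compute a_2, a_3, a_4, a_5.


Substitute y = sum_n a_n x^n.
y''(x) has coefficient (n+2)(n+1) a_{n+2} at x^n;
4 y'(x) has coefficient 4 (n+1) a_{n+1} at x^n;
-2 y(x) has coefficient -2 a_n at x^n.
Matching x^n: (n+2)(n+1) a_{n+2} + 4 (n+1) a_{n+1} - 2 a_n = 0.
Thus a_{n+2} = [-4 (n+1) a_{n+1} + 2 a_n] / ((n+1)(n+2)).

Check with a_0 = 1, a_1 = -1 (apply the recurrence for n = 0, 1, 2, 3): a_0 = 1, a_1 = -1, a_2 = 3, a_3 = -13/3, a_4 = 29/6, a_5 = -43/10.

a_(n+2) = [-4 (n+1) a_(n+1) + 2 a_n] / ((n+1)(n+2)); check: a_0 = 1, a_1 = -1, a_2 = 3, a_3 = -13/3, a_4 = 29/6, a_5 = -43/10


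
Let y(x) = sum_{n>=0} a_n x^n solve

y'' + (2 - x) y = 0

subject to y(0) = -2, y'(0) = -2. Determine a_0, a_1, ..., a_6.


Ansatz: y(x) = sum_{n>=0} a_n x^n, so y'(x) = sum_{n>=1} n a_n x^(n-1) and y''(x) = sum_{n>=2} n(n-1) a_n x^(n-2).
Substitute into P(x) y'' + Q(x) y' + R(x) y = 0 with P(x) = 1, Q(x) = 0, R(x) = 2 - x, and match powers of x.
Initial conditions: a_0 = -2, a_1 = -2.
Setting the coefficient of each power of x to zero and solving order by order (substituting the coefficients already found):
  x^0: 2 a_2 + 2 a_0 = 0  ->  2 a_2 = -2 a_0 = 4  ->  a_2 = 2
  x^1: 6 a_3 + 2 a_1 - a_0 = 0  ->  6 a_3 = -2 a_1 + a_0 = 2  ->  a_3 = 1/3
  x^2: 12 a_4 + 2 a_2 - a_1 = 0  ->  12 a_4 = -2 a_2 + a_1 = -6  ->  a_4 = -1/2
  x^3: 20 a_5 + 2 a_3 - a_2 = 0  ->  20 a_5 = -2 a_3 + a_2 = 4/3  ->  a_5 = 1/15
  x^4: 30 a_6 + 2 a_4 - a_3 = 0  ->  30 a_6 = -2 a_4 + a_3 = 4/3  ->  a_6 = 2/45
Truncated series: y(x) = -2 - 2 x + 2 x^2 + (1/3) x^3 - (1/2) x^4 + (1/15) x^5 + (2/45) x^6 + O(x^7).

a_0 = -2; a_1 = -2; a_2 = 2; a_3 = 1/3; a_4 = -1/2; a_5 = 1/15; a_6 = 2/45


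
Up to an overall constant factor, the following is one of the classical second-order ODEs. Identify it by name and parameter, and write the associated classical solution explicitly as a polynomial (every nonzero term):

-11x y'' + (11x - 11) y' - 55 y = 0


All three coefficients share the factor -11; dividing through by -11 gives  x y'' + (1 - x) y' + 5 y = 0.
This matches the Laguerre equation x y'' + (1 - x) y' + n y = 0 with n = 5; the polynomial solution is L_5(x).
With y = sum_k a_k x^k, matching x^k gives (k+1)k a_{k+1} + (k+1) a_{k+1} - k a_k + n a_k = 0, i.e. (k+1)^2 a_{k+1} = (k - n) a_k = (k - 5) a_k. The right side vanishes at k = 5, so the series terminates at degree 5.
Standard normalization L_n(0) = 1 gives a_0 = 1. Work upward with a_{k+1} = (k - 5) a_k / (k+1)^2:
  a_1 = (0 - 5)(1) / 1^2 = -5/1 = -5
  a_2 = (1 - 5)(-5) / 2^2 = 20/4 = 5
  a_3 = (2 - 5)(5) / 3^2 = -15/9 = -5/3
  a_4 = (3 - 5)(-5/3) / 4^2 = (10/3)/16 = 5/24
  a_5 = (4 - 5)(5/24) / 5^2 = (-5/24)/25 = -1/120
Hence L_5(x) = -x^5/120 + 5 x^4/24 - 5 x^3/3 + 5 x^2 - 5 x + 1.

L_5(x); series = -x^5/120 + 5 x^4/24 - 5 x^3/3 + 5 x^2 - 5 x + 1


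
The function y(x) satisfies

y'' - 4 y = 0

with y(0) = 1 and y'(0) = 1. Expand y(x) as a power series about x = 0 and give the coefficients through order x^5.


Ansatz: y(x) = sum_{n>=0} a_n x^n, so y'(x) = sum_{n>=1} n a_n x^(n-1) and y''(x) = sum_{n>=2} n(n-1) a_n x^(n-2).
Substitute into P(x) y'' + Q(x) y' + R(x) y = 0 with P(x) = 1, Q(x) = 0, R(x) = -4, and match powers of x.
Initial conditions: a_0 = 1, a_1 = 1.
Setting the coefficient of each power of x to zero and solving order by order (substituting the coefficients already found):
  x^0: 2 a_2 - 4 a_0 = 0  ->  2 a_2 = 4 a_0 = 4  ->  a_2 = 2
  x^1: 6 a_3 - 4 a_1 = 0  ->  6 a_3 = 4 a_1 = 4  ->  a_3 = 2/3
  x^2: 12 a_4 - 4 a_2 = 0  ->  12 a_4 = 4 a_2 = 8  ->  a_4 = 2/3
  x^3: 20 a_5 - 4 a_3 = 0  ->  20 a_5 = 4 a_3 = 8/3  ->  a_5 = 2/15
Truncated series: y(x) = 1 + x + 2 x^2 + (2/3) x^3 + (2/3) x^4 + (2/15) x^5 + O(x^6).

a_0 = 1; a_1 = 1; a_2 = 2; a_3 = 2/3; a_4 = 2/3; a_5 = 2/15


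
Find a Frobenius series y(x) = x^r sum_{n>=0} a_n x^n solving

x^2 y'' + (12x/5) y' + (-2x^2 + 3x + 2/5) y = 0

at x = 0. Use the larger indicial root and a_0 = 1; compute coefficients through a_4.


Write in Frobenius form y'' + (p(x)/x) y' + (q(x)/x^2) y = 0:
  p(x) = 12/5,  q(x) = -2x^2 + 3x + 2/5.
Indicial equation: r(r-1) + (12/5) r + (2/5) = 0 -> roots r_1 = -2/5, r_2 = -1.
Take r = r_1 = -2/5. Let y(x) = x^r sum_{n>=0} a_n x^n with a_0 = 1.
Substitute y = x^r sum a_n x^n and match x^{r+n}. The recurrence is
  D(n) a_n + 3 a_{n-1} - 2 a_{n-2} = 0,  where D(n) = (r+n)(r+n-1) + (12/5)(r+n) + (2/5).
  a_n = [-3 a_{n-1} + 2 a_{n-2}] / D(n).
Since the indicial polynomial factors as (r - r_1)(r - r_2), D(n) = (r_1 + n - r_1)(r_1 + n - r_2) = n(n + 3/5).
Evaluating step by step (a_0 = 1):
  n = 1: D(1) = 1(1 + 3/5) = 8/5; numerator = -3(1) = -3; a_1 = (-3)/(8/5) = -15/8
  n = 2: D(2) = 2(2 + 3/5) = 26/5; numerator = -3(-15/8) + 2(1) = 61/8; a_2 = (61/8)/(26/5) = 305/208
  n = 3: D(3) = 3(3 + 3/5) = 54/5; numerator = -3(305/208) + 2(-15/8) = -1695/208; a_3 = (-1695/208)/(54/5) = -2825/3744
  n = 4: D(4) = 4(4 + 3/5) = 92/5; numerator = -3(-2825/3744) + 2(305/208) = 6485/1248; a_4 = (6485/1248)/(92/5) = 32425/114816

r = -2/5; a_0 = 1; a_1 = -15/8; a_2 = 305/208; a_3 = -2825/3744; a_4 = 32425/114816


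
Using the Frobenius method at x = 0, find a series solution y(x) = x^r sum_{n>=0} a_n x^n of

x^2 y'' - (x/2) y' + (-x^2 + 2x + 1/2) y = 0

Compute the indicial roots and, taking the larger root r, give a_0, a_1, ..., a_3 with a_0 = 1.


Write in Frobenius form y'' + (p(x)/x) y' + (q(x)/x^2) y = 0:
  p(x) = -1/2,  q(x) = -x^2 + 2x + 1/2.
Indicial equation: r(r-1) + (-1/2) r + (1/2) = 0 -> roots r_1 = 1, r_2 = 1/2.
Take r = r_1 = 1. Let y(x) = x^r sum_{n>=0} a_n x^n with a_0 = 1.
Substitute y = x^r sum a_n x^n and match x^{r+n}. The recurrence is
  D(n) a_n + 2 a_{n-1} - 1 a_{n-2} = 0,  where D(n) = (r+n)(r+n-1) + (-1/2)(r+n) + (1/2).
  a_n = [-2 a_{n-1} + 1 a_{n-2}] / D(n).
Since the indicial polynomial factors as (r - r_1)(r - r_2), D(n) = (r_1 + n - r_1)(r_1 + n - r_2) = n(n + 1/2).
Evaluating step by step (a_0 = 1):
  n = 1: D(1) = 1(1 + 1/2) = 3/2; numerator = -2(1) = -2; a_1 = (-2)/(3/2) = -4/3
  n = 2: D(2) = 2(2 + 1/2) = 5; numerator = -2(-4/3) + 1(1) = 11/3; a_2 = (11/3)/(5) = 11/15
  n = 3: D(3) = 3(3 + 1/2) = 21/2; numerator = -2(11/15) + 1(-4/3) = -14/5; a_3 = (-14/5)/(21/2) = -4/15

r = 1; a_0 = 1; a_1 = -4/3; a_2 = 11/15; a_3 = -4/15


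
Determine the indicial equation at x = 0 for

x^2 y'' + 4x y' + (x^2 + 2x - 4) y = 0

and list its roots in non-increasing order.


Divide by x^2 to reach normal form y'' + P_1(x) y' + P_2(x) y = 0 with P_1(x) = 4/x and P_2(x) = 1 + 2/x - 4/x^2.
x = 0 is a singular point because the y'-coefficient 4/x has a pole at x = 0 and the y-coefficient 1 + 2/x - 4/x^2 has a pole at x = 0.
It is a regular singular point because x P_1(x) = p(x) = 4 and x^2 P_2(x) = q(x) = x^2 + 2x - 4 are polynomials, hence analytic at x = 0.
p(0) = 4,  q(0) = -4.
Indicial equation: r(r-1) + p(0) r + q(0) = 0, i.e. r^2 + (p(0) - 1) r + q(0) = 0, i.e. r^2 + 3 r - 4 = 0.
Discriminant: (3)^2 - 4(-4) = 25, so r = (-3 ± 5)/2.
Solving: r_1 = 1, r_2 = -4.

indicial: r^2 + 3 r - 4 = 0; roots r_1 = 1, r_2 = -4


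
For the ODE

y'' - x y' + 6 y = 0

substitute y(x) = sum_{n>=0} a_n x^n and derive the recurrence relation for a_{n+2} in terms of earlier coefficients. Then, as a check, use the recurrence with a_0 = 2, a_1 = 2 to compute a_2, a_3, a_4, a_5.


Substitute y = sum_n a_n x^n.
y''(x) has coefficient (n+2)(n+1) a_{n+2} at x^n;
-x y'(x) has coefficient -n a_n at x^n (shift);
6 y(x) has coefficient 6 a_n at x^n.
Matching x^n: (n+2)(n+1) a_{n+2} + (-n + 6) a_n = 0.
Thus a_{n+2} = (n - 6) / ((n+1)(n+2)) * a_n.

Check with a_0 = 2, a_1 = 2 (apply the recurrence for n = 0, 1, 2, 3): a_0 = 2, a_1 = 2, a_2 = -6, a_3 = -5/3, a_4 = 2, a_5 = 1/4.

a_(n+2) = (n - 6) / ((n+1)(n+2)) * a_n; check: a_0 = 2, a_1 = 2, a_2 = -6, a_3 = -5/3, a_4 = 2, a_5 = 1/4


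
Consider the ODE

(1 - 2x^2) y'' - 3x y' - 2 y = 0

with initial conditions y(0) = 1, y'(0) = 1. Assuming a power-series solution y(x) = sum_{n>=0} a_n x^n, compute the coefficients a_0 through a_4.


Ansatz: y(x) = sum_{n>=0} a_n x^n, so y'(x) = sum_{n>=1} n a_n x^(n-1) and y''(x) = sum_{n>=2} n(n-1) a_n x^(n-2).
Substitute into P(x) y'' + Q(x) y' + R(x) y = 0 with P(x) = 1 - 2x^2, Q(x) = -3x, R(x) = -2, and match powers of x.
Initial conditions: a_0 = 1, a_1 = 1.
Setting the coefficient of each power of x to zero and solving order by order (substituting the coefficients already found):
  x^0: 2 a_2 - 2 a_0 = 0  ->  2 a_2 = 2 a_0 = 2  ->  a_2 = 1
  x^1: 6 a_3 - 5 a_1 = 0  ->  6 a_3 = 5 a_1 = 5  ->  a_3 = 5/6
  x^2: 12 a_4 - 12 a_2 = 0  ->  12 a_4 = 12 a_2 = 12  ->  a_4 = 1
Truncated series: y(x) = 1 + x + x^2 + (5/6) x^3 + x^4 + O(x^5).

a_0 = 1; a_1 = 1; a_2 = 1; a_3 = 5/6; a_4 = 1


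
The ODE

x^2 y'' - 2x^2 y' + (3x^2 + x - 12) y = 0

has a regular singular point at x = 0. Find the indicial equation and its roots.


Divide by x^2 to reach normal form y'' + P_1(x) y' + P_2(x) y = 0 with P_1(x) = -2 and P_2(x) = 3 + 1/x - 12/x^2.
x = 0 is a singular point because the y-coefficient 3 + 1/x - 12/x^2 has a pole at x = 0.
It is a regular singular point because x P_1(x) = p(x) = -2x and x^2 P_2(x) = q(x) = 3x^2 + x - 12 are polynomials, hence analytic at x = 0.
p(0) = 0,  q(0) = -12.
Indicial equation: r(r-1) + p(0) r + q(0) = 0, i.e. r^2 + (p(0) - 1) r + q(0) = 0, i.e. r^2 - 1 r - 12 = 0.
Discriminant: (-1)^2 - 4(-12) = 49, so r = (1 ± 7)/2.
Solving: r_1 = 4, r_2 = -3.

indicial: r^2 - 1 r - 12 = 0; roots r_1 = 4, r_2 = -3


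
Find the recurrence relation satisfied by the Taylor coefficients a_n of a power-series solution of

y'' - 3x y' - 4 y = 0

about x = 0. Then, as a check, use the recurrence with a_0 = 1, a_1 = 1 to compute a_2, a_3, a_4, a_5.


Substitute y = sum_n a_n x^n.
y''(x) has coefficient (n+2)(n+1) a_{n+2} at x^n;
-3 x y'(x) has coefficient -3 n a_n at x^n (shift);
-4 y(x) has coefficient -4 a_n at x^n.
Matching x^n: (n+2)(n+1) a_{n+2} + (-3n - 4) a_n = 0.
Thus a_{n+2} = (3n + 4) / ((n+1)(n+2)) * a_n.

Check with a_0 = 1, a_1 = 1 (apply the recurrence for n = 0, 1, 2, 3): a_0 = 1, a_1 = 1, a_2 = 2, a_3 = 7/6, a_4 = 5/3, a_5 = 91/120.

a_(n+2) = (3n + 4) / ((n+1)(n+2)) * a_n; check: a_0 = 1, a_1 = 1, a_2 = 2, a_3 = 7/6, a_4 = 5/3, a_5 = 91/120


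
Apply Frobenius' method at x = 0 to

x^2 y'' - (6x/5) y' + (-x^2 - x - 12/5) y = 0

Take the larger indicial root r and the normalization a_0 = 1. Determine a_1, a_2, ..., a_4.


Write in Frobenius form y'' + (p(x)/x) y' + (q(x)/x^2) y = 0:
  p(x) = -6/5,  q(x) = -x^2 - x - 12/5.
Indicial equation: r(r-1) + (-6/5) r + (-12/5) = 0 -> roots r_1 = 3, r_2 = -4/5.
Take r = r_1 = 3. Let y(x) = x^r sum_{n>=0} a_n x^n with a_0 = 1.
Substitute y = x^r sum a_n x^n and match x^{r+n}. The recurrence is
  D(n) a_n - 1 a_{n-1} - 1 a_{n-2} = 0,  where D(n) = (r+n)(r+n-1) + (-6/5)(r+n) + (-12/5).
  a_n = [1 a_{n-1} + 1 a_{n-2}] / D(n).
Since the indicial polynomial factors as (r - r_1)(r - r_2), D(n) = (r_1 + n - r_1)(r_1 + n - r_2) = n(n + 19/5).
Evaluating step by step (a_0 = 1):
  n = 1: D(1) = 1(1 + 19/5) = 24/5; numerator = 1(1) = 1; a_1 = (1)/(24/5) = 5/24
  n = 2: D(2) = 2(2 + 19/5) = 58/5; numerator = 1(5/24) + 1(1) = 29/24; a_2 = (29/24)/(58/5) = 5/48
  n = 3: D(3) = 3(3 + 19/5) = 102/5; numerator = 1(5/48) + 1(5/24) = 5/16; a_3 = (5/16)/(102/5) = 25/1632
  n = 4: D(4) = 4(4 + 19/5) = 156/5; numerator = 1(25/1632) + 1(5/48) = 65/544; a_4 = (65/544)/(156/5) = 25/6528

r = 3; a_0 = 1; a_1 = 5/24; a_2 = 5/48; a_3 = 25/1632; a_4 = 25/6528


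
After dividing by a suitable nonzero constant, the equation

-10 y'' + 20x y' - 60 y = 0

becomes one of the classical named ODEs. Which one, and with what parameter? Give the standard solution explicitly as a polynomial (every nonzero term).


All three coefficients share the factor -10; dividing through by -10 gives  y'' - 2x y' + 6 y = 0.
This matches the Hermite equation y'' - 2x y' + 2n y = 0 with 2n = 6, so n = 3; the polynomial solution is H_3(x).
With y = sum_k a_k x^k, matching x^k gives (k+2)(k+1) a_{k+2} = 2(k - n) a_k = 2(k - 3) a_k. The right side vanishes at k = 3, so the series with the parity of 3 terminates at degree 3.
Standard normalization: leading coefficient of H_n is 2^n, so a_3 = 2^3 = 8. Work downward with a_k = (k+1)(k+2) a_{k+2} / (2(k - n)):
  a_1 = (2)(3)(8) / (2(1 - 3)) = 48/(-4) = -12
Hence H_3(x) = 8 x^3 - 12 x.

H_3(x); series = 8 x^3 - 12 x
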